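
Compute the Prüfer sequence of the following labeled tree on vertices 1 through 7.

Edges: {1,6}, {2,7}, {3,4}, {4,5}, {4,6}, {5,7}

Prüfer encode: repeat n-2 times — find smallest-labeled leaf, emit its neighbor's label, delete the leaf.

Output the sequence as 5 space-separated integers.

Answer: 6 7 4 4 5

Derivation:
Step 1: leaves = {1,2,3}. Remove smallest leaf 1, emit neighbor 6.
Step 2: leaves = {2,3,6}. Remove smallest leaf 2, emit neighbor 7.
Step 3: leaves = {3,6,7}. Remove smallest leaf 3, emit neighbor 4.
Step 4: leaves = {6,7}. Remove smallest leaf 6, emit neighbor 4.
Step 5: leaves = {4,7}. Remove smallest leaf 4, emit neighbor 5.
Done: 2 vertices remain (5, 7). Sequence = [6 7 4 4 5]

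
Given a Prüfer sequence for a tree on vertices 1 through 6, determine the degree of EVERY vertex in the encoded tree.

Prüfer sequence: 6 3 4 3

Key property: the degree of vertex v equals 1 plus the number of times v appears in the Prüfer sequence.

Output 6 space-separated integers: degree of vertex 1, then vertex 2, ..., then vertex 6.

Answer: 1 1 3 2 1 2

Derivation:
p_1 = 6: count[6] becomes 1
p_2 = 3: count[3] becomes 1
p_3 = 4: count[4] becomes 1
p_4 = 3: count[3] becomes 2
Degrees (1 + count): deg[1]=1+0=1, deg[2]=1+0=1, deg[3]=1+2=3, deg[4]=1+1=2, deg[5]=1+0=1, deg[6]=1+1=2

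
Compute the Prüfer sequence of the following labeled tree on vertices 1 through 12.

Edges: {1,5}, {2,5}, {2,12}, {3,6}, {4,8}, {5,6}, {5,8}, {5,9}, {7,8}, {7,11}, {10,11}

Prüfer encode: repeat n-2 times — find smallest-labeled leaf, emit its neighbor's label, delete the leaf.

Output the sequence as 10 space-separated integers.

Step 1: leaves = {1,3,4,9,10,12}. Remove smallest leaf 1, emit neighbor 5.
Step 2: leaves = {3,4,9,10,12}. Remove smallest leaf 3, emit neighbor 6.
Step 3: leaves = {4,6,9,10,12}. Remove smallest leaf 4, emit neighbor 8.
Step 4: leaves = {6,9,10,12}. Remove smallest leaf 6, emit neighbor 5.
Step 5: leaves = {9,10,12}. Remove smallest leaf 9, emit neighbor 5.
Step 6: leaves = {10,12}. Remove smallest leaf 10, emit neighbor 11.
Step 7: leaves = {11,12}. Remove smallest leaf 11, emit neighbor 7.
Step 8: leaves = {7,12}. Remove smallest leaf 7, emit neighbor 8.
Step 9: leaves = {8,12}. Remove smallest leaf 8, emit neighbor 5.
Step 10: leaves = {5,12}. Remove smallest leaf 5, emit neighbor 2.
Done: 2 vertices remain (2, 12). Sequence = [5 6 8 5 5 11 7 8 5 2]

Answer: 5 6 8 5 5 11 7 8 5 2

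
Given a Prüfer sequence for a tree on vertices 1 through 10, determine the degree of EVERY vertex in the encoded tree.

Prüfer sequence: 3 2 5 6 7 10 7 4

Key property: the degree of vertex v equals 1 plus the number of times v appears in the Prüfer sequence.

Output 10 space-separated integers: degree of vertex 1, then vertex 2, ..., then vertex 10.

Answer: 1 2 2 2 2 2 3 1 1 2

Derivation:
p_1 = 3: count[3] becomes 1
p_2 = 2: count[2] becomes 1
p_3 = 5: count[5] becomes 1
p_4 = 6: count[6] becomes 1
p_5 = 7: count[7] becomes 1
p_6 = 10: count[10] becomes 1
p_7 = 7: count[7] becomes 2
p_8 = 4: count[4] becomes 1
Degrees (1 + count): deg[1]=1+0=1, deg[2]=1+1=2, deg[3]=1+1=2, deg[4]=1+1=2, deg[5]=1+1=2, deg[6]=1+1=2, deg[7]=1+2=3, deg[8]=1+0=1, deg[9]=1+0=1, deg[10]=1+1=2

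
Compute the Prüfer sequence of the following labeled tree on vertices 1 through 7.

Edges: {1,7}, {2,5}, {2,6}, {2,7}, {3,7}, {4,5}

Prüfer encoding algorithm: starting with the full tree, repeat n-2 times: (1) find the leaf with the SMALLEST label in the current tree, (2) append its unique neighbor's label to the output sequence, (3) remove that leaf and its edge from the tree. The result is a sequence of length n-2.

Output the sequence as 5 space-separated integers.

Step 1: leaves = {1,3,4,6}. Remove smallest leaf 1, emit neighbor 7.
Step 2: leaves = {3,4,6}. Remove smallest leaf 3, emit neighbor 7.
Step 3: leaves = {4,6,7}. Remove smallest leaf 4, emit neighbor 5.
Step 4: leaves = {5,6,7}. Remove smallest leaf 5, emit neighbor 2.
Step 5: leaves = {6,7}. Remove smallest leaf 6, emit neighbor 2.
Done: 2 vertices remain (2, 7). Sequence = [7 7 5 2 2]

Answer: 7 7 5 2 2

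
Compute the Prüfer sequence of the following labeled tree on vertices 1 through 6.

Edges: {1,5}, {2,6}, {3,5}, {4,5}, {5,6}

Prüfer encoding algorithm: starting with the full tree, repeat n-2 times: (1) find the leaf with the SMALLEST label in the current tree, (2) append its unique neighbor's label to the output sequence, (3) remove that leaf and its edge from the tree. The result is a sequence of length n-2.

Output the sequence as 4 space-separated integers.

Step 1: leaves = {1,2,3,4}. Remove smallest leaf 1, emit neighbor 5.
Step 2: leaves = {2,3,4}. Remove smallest leaf 2, emit neighbor 6.
Step 3: leaves = {3,4,6}. Remove smallest leaf 3, emit neighbor 5.
Step 4: leaves = {4,6}. Remove smallest leaf 4, emit neighbor 5.
Done: 2 vertices remain (5, 6). Sequence = [5 6 5 5]

Answer: 5 6 5 5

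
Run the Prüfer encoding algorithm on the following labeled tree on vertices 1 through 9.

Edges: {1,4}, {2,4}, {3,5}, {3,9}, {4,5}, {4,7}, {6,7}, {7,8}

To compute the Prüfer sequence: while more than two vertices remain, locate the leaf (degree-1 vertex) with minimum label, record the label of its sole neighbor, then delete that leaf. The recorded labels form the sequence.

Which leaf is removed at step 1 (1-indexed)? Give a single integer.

Step 1: current leaves = {1,2,6,8,9}. Remove leaf 1 (neighbor: 4).

Answer: 1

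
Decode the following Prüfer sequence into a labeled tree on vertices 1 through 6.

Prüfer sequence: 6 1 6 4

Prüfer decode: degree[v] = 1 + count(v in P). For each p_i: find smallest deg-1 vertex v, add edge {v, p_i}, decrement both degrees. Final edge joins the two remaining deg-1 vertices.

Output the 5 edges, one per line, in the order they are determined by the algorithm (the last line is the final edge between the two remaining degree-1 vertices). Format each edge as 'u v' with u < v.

Answer: 2 6
1 3
1 6
4 5
4 6

Derivation:
Initial degrees: {1:2, 2:1, 3:1, 4:2, 5:1, 6:3}
Step 1: smallest deg-1 vertex = 2, p_1 = 6. Add edge {2,6}. Now deg[2]=0, deg[6]=2.
Step 2: smallest deg-1 vertex = 3, p_2 = 1. Add edge {1,3}. Now deg[3]=0, deg[1]=1.
Step 3: smallest deg-1 vertex = 1, p_3 = 6. Add edge {1,6}. Now deg[1]=0, deg[6]=1.
Step 4: smallest deg-1 vertex = 5, p_4 = 4. Add edge {4,5}. Now deg[5]=0, deg[4]=1.
Final: two remaining deg-1 vertices are 4, 6. Add edge {4,6}.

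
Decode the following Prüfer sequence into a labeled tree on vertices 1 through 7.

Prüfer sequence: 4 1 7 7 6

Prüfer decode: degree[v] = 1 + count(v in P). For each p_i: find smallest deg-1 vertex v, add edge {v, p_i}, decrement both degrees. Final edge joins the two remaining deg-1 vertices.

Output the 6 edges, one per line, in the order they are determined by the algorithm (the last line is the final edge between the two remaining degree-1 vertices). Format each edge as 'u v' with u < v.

Answer: 2 4
1 3
1 7
4 7
5 6
6 7

Derivation:
Initial degrees: {1:2, 2:1, 3:1, 4:2, 5:1, 6:2, 7:3}
Step 1: smallest deg-1 vertex = 2, p_1 = 4. Add edge {2,4}. Now deg[2]=0, deg[4]=1.
Step 2: smallest deg-1 vertex = 3, p_2 = 1. Add edge {1,3}. Now deg[3]=0, deg[1]=1.
Step 3: smallest deg-1 vertex = 1, p_3 = 7. Add edge {1,7}. Now deg[1]=0, deg[7]=2.
Step 4: smallest deg-1 vertex = 4, p_4 = 7. Add edge {4,7}. Now deg[4]=0, deg[7]=1.
Step 5: smallest deg-1 vertex = 5, p_5 = 6. Add edge {5,6}. Now deg[5]=0, deg[6]=1.
Final: two remaining deg-1 vertices are 6, 7. Add edge {6,7}.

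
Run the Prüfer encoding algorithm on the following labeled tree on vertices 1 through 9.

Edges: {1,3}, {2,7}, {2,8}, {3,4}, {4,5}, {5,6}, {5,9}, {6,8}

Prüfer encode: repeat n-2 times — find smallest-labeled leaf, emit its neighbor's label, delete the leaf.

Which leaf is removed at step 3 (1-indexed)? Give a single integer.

Answer: 4

Derivation:
Step 1: current leaves = {1,7,9}. Remove leaf 1 (neighbor: 3).
Step 2: current leaves = {3,7,9}. Remove leaf 3 (neighbor: 4).
Step 3: current leaves = {4,7,9}. Remove leaf 4 (neighbor: 5).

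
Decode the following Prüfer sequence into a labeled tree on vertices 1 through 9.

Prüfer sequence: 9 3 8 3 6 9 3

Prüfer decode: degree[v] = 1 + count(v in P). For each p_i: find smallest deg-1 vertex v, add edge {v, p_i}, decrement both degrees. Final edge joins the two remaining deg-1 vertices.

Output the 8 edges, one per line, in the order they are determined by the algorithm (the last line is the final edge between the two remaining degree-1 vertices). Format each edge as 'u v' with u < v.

Initial degrees: {1:1, 2:1, 3:4, 4:1, 5:1, 6:2, 7:1, 8:2, 9:3}
Step 1: smallest deg-1 vertex = 1, p_1 = 9. Add edge {1,9}. Now deg[1]=0, deg[9]=2.
Step 2: smallest deg-1 vertex = 2, p_2 = 3. Add edge {2,3}. Now deg[2]=0, deg[3]=3.
Step 3: smallest deg-1 vertex = 4, p_3 = 8. Add edge {4,8}. Now deg[4]=0, deg[8]=1.
Step 4: smallest deg-1 vertex = 5, p_4 = 3. Add edge {3,5}. Now deg[5]=0, deg[3]=2.
Step 5: smallest deg-1 vertex = 7, p_5 = 6. Add edge {6,7}. Now deg[7]=0, deg[6]=1.
Step 6: smallest deg-1 vertex = 6, p_6 = 9. Add edge {6,9}. Now deg[6]=0, deg[9]=1.
Step 7: smallest deg-1 vertex = 8, p_7 = 3. Add edge {3,8}. Now deg[8]=0, deg[3]=1.
Final: two remaining deg-1 vertices are 3, 9. Add edge {3,9}.

Answer: 1 9
2 3
4 8
3 5
6 7
6 9
3 8
3 9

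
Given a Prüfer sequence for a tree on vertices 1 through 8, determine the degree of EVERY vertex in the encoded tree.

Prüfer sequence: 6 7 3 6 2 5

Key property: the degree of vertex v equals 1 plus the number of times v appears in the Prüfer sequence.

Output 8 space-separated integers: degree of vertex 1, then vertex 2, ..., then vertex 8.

Answer: 1 2 2 1 2 3 2 1

Derivation:
p_1 = 6: count[6] becomes 1
p_2 = 7: count[7] becomes 1
p_3 = 3: count[3] becomes 1
p_4 = 6: count[6] becomes 2
p_5 = 2: count[2] becomes 1
p_6 = 5: count[5] becomes 1
Degrees (1 + count): deg[1]=1+0=1, deg[2]=1+1=2, deg[3]=1+1=2, deg[4]=1+0=1, deg[5]=1+1=2, deg[6]=1+2=3, deg[7]=1+1=2, deg[8]=1+0=1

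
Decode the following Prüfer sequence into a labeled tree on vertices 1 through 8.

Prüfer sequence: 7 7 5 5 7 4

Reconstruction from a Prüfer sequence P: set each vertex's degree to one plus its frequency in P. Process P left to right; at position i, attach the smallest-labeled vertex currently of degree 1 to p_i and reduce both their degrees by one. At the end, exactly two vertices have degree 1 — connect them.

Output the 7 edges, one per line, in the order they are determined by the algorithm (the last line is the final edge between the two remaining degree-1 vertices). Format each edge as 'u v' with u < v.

Answer: 1 7
2 7
3 5
5 6
5 7
4 7
4 8

Derivation:
Initial degrees: {1:1, 2:1, 3:1, 4:2, 5:3, 6:1, 7:4, 8:1}
Step 1: smallest deg-1 vertex = 1, p_1 = 7. Add edge {1,7}. Now deg[1]=0, deg[7]=3.
Step 2: smallest deg-1 vertex = 2, p_2 = 7. Add edge {2,7}. Now deg[2]=0, deg[7]=2.
Step 3: smallest deg-1 vertex = 3, p_3 = 5. Add edge {3,5}. Now deg[3]=0, deg[5]=2.
Step 4: smallest deg-1 vertex = 6, p_4 = 5. Add edge {5,6}. Now deg[6]=0, deg[5]=1.
Step 5: smallest deg-1 vertex = 5, p_5 = 7. Add edge {5,7}. Now deg[5]=0, deg[7]=1.
Step 6: smallest deg-1 vertex = 7, p_6 = 4. Add edge {4,7}. Now deg[7]=0, deg[4]=1.
Final: two remaining deg-1 vertices are 4, 8. Add edge {4,8}.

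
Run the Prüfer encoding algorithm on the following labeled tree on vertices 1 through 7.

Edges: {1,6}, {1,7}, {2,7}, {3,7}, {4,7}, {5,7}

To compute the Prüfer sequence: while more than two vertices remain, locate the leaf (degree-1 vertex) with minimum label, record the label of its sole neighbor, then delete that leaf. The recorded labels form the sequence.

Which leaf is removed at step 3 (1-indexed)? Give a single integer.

Answer: 4

Derivation:
Step 1: current leaves = {2,3,4,5,6}. Remove leaf 2 (neighbor: 7).
Step 2: current leaves = {3,4,5,6}. Remove leaf 3 (neighbor: 7).
Step 3: current leaves = {4,5,6}. Remove leaf 4 (neighbor: 7).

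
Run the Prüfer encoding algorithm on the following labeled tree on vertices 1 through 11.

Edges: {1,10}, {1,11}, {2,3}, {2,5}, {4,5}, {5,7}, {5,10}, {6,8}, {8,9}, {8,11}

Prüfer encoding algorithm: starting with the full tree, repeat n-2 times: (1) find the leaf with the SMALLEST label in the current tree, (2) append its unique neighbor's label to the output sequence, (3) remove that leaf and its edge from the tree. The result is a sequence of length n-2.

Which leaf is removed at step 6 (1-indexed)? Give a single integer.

Answer: 5

Derivation:
Step 1: current leaves = {3,4,6,7,9}. Remove leaf 3 (neighbor: 2).
Step 2: current leaves = {2,4,6,7,9}. Remove leaf 2 (neighbor: 5).
Step 3: current leaves = {4,6,7,9}. Remove leaf 4 (neighbor: 5).
Step 4: current leaves = {6,7,9}. Remove leaf 6 (neighbor: 8).
Step 5: current leaves = {7,9}. Remove leaf 7 (neighbor: 5).
Step 6: current leaves = {5,9}. Remove leaf 5 (neighbor: 10).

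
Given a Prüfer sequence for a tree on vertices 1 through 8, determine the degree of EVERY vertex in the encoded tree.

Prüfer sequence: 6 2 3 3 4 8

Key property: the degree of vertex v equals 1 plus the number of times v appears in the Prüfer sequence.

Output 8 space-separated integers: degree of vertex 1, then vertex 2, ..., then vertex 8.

p_1 = 6: count[6] becomes 1
p_2 = 2: count[2] becomes 1
p_3 = 3: count[3] becomes 1
p_4 = 3: count[3] becomes 2
p_5 = 4: count[4] becomes 1
p_6 = 8: count[8] becomes 1
Degrees (1 + count): deg[1]=1+0=1, deg[2]=1+1=2, deg[3]=1+2=3, deg[4]=1+1=2, deg[5]=1+0=1, deg[6]=1+1=2, deg[7]=1+0=1, deg[8]=1+1=2

Answer: 1 2 3 2 1 2 1 2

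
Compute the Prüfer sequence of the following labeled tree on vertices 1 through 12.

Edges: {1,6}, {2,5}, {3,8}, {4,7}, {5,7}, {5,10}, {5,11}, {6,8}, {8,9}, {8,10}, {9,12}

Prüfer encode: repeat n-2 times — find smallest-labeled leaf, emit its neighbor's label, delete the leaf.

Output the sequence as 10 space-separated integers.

Answer: 6 5 8 7 8 5 5 10 8 9

Derivation:
Step 1: leaves = {1,2,3,4,11,12}. Remove smallest leaf 1, emit neighbor 6.
Step 2: leaves = {2,3,4,6,11,12}. Remove smallest leaf 2, emit neighbor 5.
Step 3: leaves = {3,4,6,11,12}. Remove smallest leaf 3, emit neighbor 8.
Step 4: leaves = {4,6,11,12}. Remove smallest leaf 4, emit neighbor 7.
Step 5: leaves = {6,7,11,12}. Remove smallest leaf 6, emit neighbor 8.
Step 6: leaves = {7,11,12}. Remove smallest leaf 7, emit neighbor 5.
Step 7: leaves = {11,12}. Remove smallest leaf 11, emit neighbor 5.
Step 8: leaves = {5,12}. Remove smallest leaf 5, emit neighbor 10.
Step 9: leaves = {10,12}. Remove smallest leaf 10, emit neighbor 8.
Step 10: leaves = {8,12}. Remove smallest leaf 8, emit neighbor 9.
Done: 2 vertices remain (9, 12). Sequence = [6 5 8 7 8 5 5 10 8 9]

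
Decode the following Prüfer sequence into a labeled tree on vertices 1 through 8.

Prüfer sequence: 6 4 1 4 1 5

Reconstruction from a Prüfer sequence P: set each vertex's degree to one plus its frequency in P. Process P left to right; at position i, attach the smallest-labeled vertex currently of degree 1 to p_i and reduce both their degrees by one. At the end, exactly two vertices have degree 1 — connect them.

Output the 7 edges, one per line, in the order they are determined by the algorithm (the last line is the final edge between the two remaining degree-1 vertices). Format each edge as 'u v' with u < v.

Initial degrees: {1:3, 2:1, 3:1, 4:3, 5:2, 6:2, 7:1, 8:1}
Step 1: smallest deg-1 vertex = 2, p_1 = 6. Add edge {2,6}. Now deg[2]=0, deg[6]=1.
Step 2: smallest deg-1 vertex = 3, p_2 = 4. Add edge {3,4}. Now deg[3]=0, deg[4]=2.
Step 3: smallest deg-1 vertex = 6, p_3 = 1. Add edge {1,6}. Now deg[6]=0, deg[1]=2.
Step 4: smallest deg-1 vertex = 7, p_4 = 4. Add edge {4,7}. Now deg[7]=0, deg[4]=1.
Step 5: smallest deg-1 vertex = 4, p_5 = 1. Add edge {1,4}. Now deg[4]=0, deg[1]=1.
Step 6: smallest deg-1 vertex = 1, p_6 = 5. Add edge {1,5}. Now deg[1]=0, deg[5]=1.
Final: two remaining deg-1 vertices are 5, 8. Add edge {5,8}.

Answer: 2 6
3 4
1 6
4 7
1 4
1 5
5 8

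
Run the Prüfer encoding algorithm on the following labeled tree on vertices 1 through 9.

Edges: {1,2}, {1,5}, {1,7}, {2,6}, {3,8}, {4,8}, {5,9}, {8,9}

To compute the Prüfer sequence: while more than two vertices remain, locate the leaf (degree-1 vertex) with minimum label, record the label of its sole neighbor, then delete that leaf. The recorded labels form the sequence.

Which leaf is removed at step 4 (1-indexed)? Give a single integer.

Step 1: current leaves = {3,4,6,7}. Remove leaf 3 (neighbor: 8).
Step 2: current leaves = {4,6,7}. Remove leaf 4 (neighbor: 8).
Step 3: current leaves = {6,7,8}. Remove leaf 6 (neighbor: 2).
Step 4: current leaves = {2,7,8}. Remove leaf 2 (neighbor: 1).

Answer: 2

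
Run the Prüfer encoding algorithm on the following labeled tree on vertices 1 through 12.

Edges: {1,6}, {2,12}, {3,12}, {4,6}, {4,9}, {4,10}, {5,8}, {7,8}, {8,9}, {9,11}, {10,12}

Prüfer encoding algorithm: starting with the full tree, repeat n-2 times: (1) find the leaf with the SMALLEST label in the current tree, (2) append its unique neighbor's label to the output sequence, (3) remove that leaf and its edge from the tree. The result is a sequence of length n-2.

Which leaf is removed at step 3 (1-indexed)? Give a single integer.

Answer: 3

Derivation:
Step 1: current leaves = {1,2,3,5,7,11}. Remove leaf 1 (neighbor: 6).
Step 2: current leaves = {2,3,5,6,7,11}. Remove leaf 2 (neighbor: 12).
Step 3: current leaves = {3,5,6,7,11}. Remove leaf 3 (neighbor: 12).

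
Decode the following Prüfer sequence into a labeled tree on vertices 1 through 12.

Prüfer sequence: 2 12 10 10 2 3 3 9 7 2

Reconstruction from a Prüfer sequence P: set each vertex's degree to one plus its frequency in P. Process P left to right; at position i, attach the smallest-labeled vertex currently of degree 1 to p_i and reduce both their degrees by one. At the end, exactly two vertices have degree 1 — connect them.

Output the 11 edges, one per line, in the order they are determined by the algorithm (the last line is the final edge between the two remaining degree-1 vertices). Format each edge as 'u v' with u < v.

Answer: 1 2
4 12
5 10
6 10
2 8
3 10
3 11
3 9
7 9
2 7
2 12

Derivation:
Initial degrees: {1:1, 2:4, 3:3, 4:1, 5:1, 6:1, 7:2, 8:1, 9:2, 10:3, 11:1, 12:2}
Step 1: smallest deg-1 vertex = 1, p_1 = 2. Add edge {1,2}. Now deg[1]=0, deg[2]=3.
Step 2: smallest deg-1 vertex = 4, p_2 = 12. Add edge {4,12}. Now deg[4]=0, deg[12]=1.
Step 3: smallest deg-1 vertex = 5, p_3 = 10. Add edge {5,10}. Now deg[5]=0, deg[10]=2.
Step 4: smallest deg-1 vertex = 6, p_4 = 10. Add edge {6,10}. Now deg[6]=0, deg[10]=1.
Step 5: smallest deg-1 vertex = 8, p_5 = 2. Add edge {2,8}. Now deg[8]=0, deg[2]=2.
Step 6: smallest deg-1 vertex = 10, p_6 = 3. Add edge {3,10}. Now deg[10]=0, deg[3]=2.
Step 7: smallest deg-1 vertex = 11, p_7 = 3. Add edge {3,11}. Now deg[11]=0, deg[3]=1.
Step 8: smallest deg-1 vertex = 3, p_8 = 9. Add edge {3,9}. Now deg[3]=0, deg[9]=1.
Step 9: smallest deg-1 vertex = 9, p_9 = 7. Add edge {7,9}. Now deg[9]=0, deg[7]=1.
Step 10: smallest deg-1 vertex = 7, p_10 = 2. Add edge {2,7}. Now deg[7]=0, deg[2]=1.
Final: two remaining deg-1 vertices are 2, 12. Add edge {2,12}.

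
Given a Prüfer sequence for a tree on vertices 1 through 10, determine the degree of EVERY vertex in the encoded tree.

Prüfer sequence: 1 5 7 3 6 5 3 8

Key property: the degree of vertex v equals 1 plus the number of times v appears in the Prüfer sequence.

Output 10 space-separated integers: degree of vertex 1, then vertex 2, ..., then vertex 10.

p_1 = 1: count[1] becomes 1
p_2 = 5: count[5] becomes 1
p_3 = 7: count[7] becomes 1
p_4 = 3: count[3] becomes 1
p_5 = 6: count[6] becomes 1
p_6 = 5: count[5] becomes 2
p_7 = 3: count[3] becomes 2
p_8 = 8: count[8] becomes 1
Degrees (1 + count): deg[1]=1+1=2, deg[2]=1+0=1, deg[3]=1+2=3, deg[4]=1+0=1, deg[5]=1+2=3, deg[6]=1+1=2, deg[7]=1+1=2, deg[8]=1+1=2, deg[9]=1+0=1, deg[10]=1+0=1

Answer: 2 1 3 1 3 2 2 2 1 1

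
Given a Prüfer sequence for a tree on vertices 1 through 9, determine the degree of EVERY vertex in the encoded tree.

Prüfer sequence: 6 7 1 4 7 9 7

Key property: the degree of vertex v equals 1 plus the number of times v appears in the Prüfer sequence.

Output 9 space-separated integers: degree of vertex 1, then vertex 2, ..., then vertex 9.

Answer: 2 1 1 2 1 2 4 1 2

Derivation:
p_1 = 6: count[6] becomes 1
p_2 = 7: count[7] becomes 1
p_3 = 1: count[1] becomes 1
p_4 = 4: count[4] becomes 1
p_5 = 7: count[7] becomes 2
p_6 = 9: count[9] becomes 1
p_7 = 7: count[7] becomes 3
Degrees (1 + count): deg[1]=1+1=2, deg[2]=1+0=1, deg[3]=1+0=1, deg[4]=1+1=2, deg[5]=1+0=1, deg[6]=1+1=2, deg[7]=1+3=4, deg[8]=1+0=1, deg[9]=1+1=2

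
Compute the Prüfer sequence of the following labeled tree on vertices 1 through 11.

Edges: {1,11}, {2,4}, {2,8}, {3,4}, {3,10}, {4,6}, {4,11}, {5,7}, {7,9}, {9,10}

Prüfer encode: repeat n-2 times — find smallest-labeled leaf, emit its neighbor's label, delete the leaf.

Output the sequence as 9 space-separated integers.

Step 1: leaves = {1,5,6,8}. Remove smallest leaf 1, emit neighbor 11.
Step 2: leaves = {5,6,8,11}. Remove smallest leaf 5, emit neighbor 7.
Step 3: leaves = {6,7,8,11}. Remove smallest leaf 6, emit neighbor 4.
Step 4: leaves = {7,8,11}. Remove smallest leaf 7, emit neighbor 9.
Step 5: leaves = {8,9,11}. Remove smallest leaf 8, emit neighbor 2.
Step 6: leaves = {2,9,11}. Remove smallest leaf 2, emit neighbor 4.
Step 7: leaves = {9,11}. Remove smallest leaf 9, emit neighbor 10.
Step 8: leaves = {10,11}. Remove smallest leaf 10, emit neighbor 3.
Step 9: leaves = {3,11}. Remove smallest leaf 3, emit neighbor 4.
Done: 2 vertices remain (4, 11). Sequence = [11 7 4 9 2 4 10 3 4]

Answer: 11 7 4 9 2 4 10 3 4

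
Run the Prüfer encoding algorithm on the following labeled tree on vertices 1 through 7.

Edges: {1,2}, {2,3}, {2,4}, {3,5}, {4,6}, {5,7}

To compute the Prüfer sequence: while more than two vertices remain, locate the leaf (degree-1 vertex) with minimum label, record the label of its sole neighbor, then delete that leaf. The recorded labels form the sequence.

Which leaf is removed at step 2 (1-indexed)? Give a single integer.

Step 1: current leaves = {1,6,7}. Remove leaf 1 (neighbor: 2).
Step 2: current leaves = {6,7}. Remove leaf 6 (neighbor: 4).

Answer: 6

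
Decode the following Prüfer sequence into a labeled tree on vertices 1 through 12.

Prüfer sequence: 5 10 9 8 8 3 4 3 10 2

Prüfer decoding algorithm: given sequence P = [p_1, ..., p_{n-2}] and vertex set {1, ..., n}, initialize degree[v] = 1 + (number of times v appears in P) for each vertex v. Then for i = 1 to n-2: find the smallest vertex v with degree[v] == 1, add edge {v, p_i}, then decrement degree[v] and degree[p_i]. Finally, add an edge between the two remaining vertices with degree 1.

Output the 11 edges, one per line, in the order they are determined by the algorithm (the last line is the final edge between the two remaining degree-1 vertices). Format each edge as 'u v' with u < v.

Answer: 1 5
5 10
6 9
7 8
8 9
3 8
4 11
3 4
3 10
2 10
2 12

Derivation:
Initial degrees: {1:1, 2:2, 3:3, 4:2, 5:2, 6:1, 7:1, 8:3, 9:2, 10:3, 11:1, 12:1}
Step 1: smallest deg-1 vertex = 1, p_1 = 5. Add edge {1,5}. Now deg[1]=0, deg[5]=1.
Step 2: smallest deg-1 vertex = 5, p_2 = 10. Add edge {5,10}. Now deg[5]=0, deg[10]=2.
Step 3: smallest deg-1 vertex = 6, p_3 = 9. Add edge {6,9}. Now deg[6]=0, deg[9]=1.
Step 4: smallest deg-1 vertex = 7, p_4 = 8. Add edge {7,8}. Now deg[7]=0, deg[8]=2.
Step 5: smallest deg-1 vertex = 9, p_5 = 8. Add edge {8,9}. Now deg[9]=0, deg[8]=1.
Step 6: smallest deg-1 vertex = 8, p_6 = 3. Add edge {3,8}. Now deg[8]=0, deg[3]=2.
Step 7: smallest deg-1 vertex = 11, p_7 = 4. Add edge {4,11}. Now deg[11]=0, deg[4]=1.
Step 8: smallest deg-1 vertex = 4, p_8 = 3. Add edge {3,4}. Now deg[4]=0, deg[3]=1.
Step 9: smallest deg-1 vertex = 3, p_9 = 10. Add edge {3,10}. Now deg[3]=0, deg[10]=1.
Step 10: smallest deg-1 vertex = 10, p_10 = 2. Add edge {2,10}. Now deg[10]=0, deg[2]=1.
Final: two remaining deg-1 vertices are 2, 12. Add edge {2,12}.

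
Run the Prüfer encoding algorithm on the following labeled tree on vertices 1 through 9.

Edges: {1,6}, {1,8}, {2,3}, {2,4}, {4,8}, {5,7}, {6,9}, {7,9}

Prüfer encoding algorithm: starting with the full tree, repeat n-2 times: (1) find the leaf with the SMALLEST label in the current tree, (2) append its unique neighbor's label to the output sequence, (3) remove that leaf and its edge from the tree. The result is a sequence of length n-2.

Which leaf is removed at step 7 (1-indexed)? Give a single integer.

Answer: 1

Derivation:
Step 1: current leaves = {3,5}. Remove leaf 3 (neighbor: 2).
Step 2: current leaves = {2,5}. Remove leaf 2 (neighbor: 4).
Step 3: current leaves = {4,5}. Remove leaf 4 (neighbor: 8).
Step 4: current leaves = {5,8}. Remove leaf 5 (neighbor: 7).
Step 5: current leaves = {7,8}. Remove leaf 7 (neighbor: 9).
Step 6: current leaves = {8,9}. Remove leaf 8 (neighbor: 1).
Step 7: current leaves = {1,9}. Remove leaf 1 (neighbor: 6).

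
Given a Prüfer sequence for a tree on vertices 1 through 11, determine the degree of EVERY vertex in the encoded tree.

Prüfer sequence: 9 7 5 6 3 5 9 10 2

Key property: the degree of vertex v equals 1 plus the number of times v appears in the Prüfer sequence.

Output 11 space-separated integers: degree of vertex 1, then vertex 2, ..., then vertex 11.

Answer: 1 2 2 1 3 2 2 1 3 2 1

Derivation:
p_1 = 9: count[9] becomes 1
p_2 = 7: count[7] becomes 1
p_3 = 5: count[5] becomes 1
p_4 = 6: count[6] becomes 1
p_5 = 3: count[3] becomes 1
p_6 = 5: count[5] becomes 2
p_7 = 9: count[9] becomes 2
p_8 = 10: count[10] becomes 1
p_9 = 2: count[2] becomes 1
Degrees (1 + count): deg[1]=1+0=1, deg[2]=1+1=2, deg[3]=1+1=2, deg[4]=1+0=1, deg[5]=1+2=3, deg[6]=1+1=2, deg[7]=1+1=2, deg[8]=1+0=1, deg[9]=1+2=3, deg[10]=1+1=2, deg[11]=1+0=1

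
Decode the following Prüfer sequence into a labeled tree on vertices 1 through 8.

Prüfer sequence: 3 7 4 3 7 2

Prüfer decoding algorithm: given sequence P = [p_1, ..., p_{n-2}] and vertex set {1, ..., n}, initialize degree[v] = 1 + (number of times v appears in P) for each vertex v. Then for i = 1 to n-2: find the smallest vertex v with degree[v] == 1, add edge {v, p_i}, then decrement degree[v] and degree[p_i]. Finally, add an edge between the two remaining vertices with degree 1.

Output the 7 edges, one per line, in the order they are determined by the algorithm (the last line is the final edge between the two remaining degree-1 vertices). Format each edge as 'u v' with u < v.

Initial degrees: {1:1, 2:2, 3:3, 4:2, 5:1, 6:1, 7:3, 8:1}
Step 1: smallest deg-1 vertex = 1, p_1 = 3. Add edge {1,3}. Now deg[1]=0, deg[3]=2.
Step 2: smallest deg-1 vertex = 5, p_2 = 7. Add edge {5,7}. Now deg[5]=0, deg[7]=2.
Step 3: smallest deg-1 vertex = 6, p_3 = 4. Add edge {4,6}. Now deg[6]=0, deg[4]=1.
Step 4: smallest deg-1 vertex = 4, p_4 = 3. Add edge {3,4}. Now deg[4]=0, deg[3]=1.
Step 5: smallest deg-1 vertex = 3, p_5 = 7. Add edge {3,7}. Now deg[3]=0, deg[7]=1.
Step 6: smallest deg-1 vertex = 7, p_6 = 2. Add edge {2,7}. Now deg[7]=0, deg[2]=1.
Final: two remaining deg-1 vertices are 2, 8. Add edge {2,8}.

Answer: 1 3
5 7
4 6
3 4
3 7
2 7
2 8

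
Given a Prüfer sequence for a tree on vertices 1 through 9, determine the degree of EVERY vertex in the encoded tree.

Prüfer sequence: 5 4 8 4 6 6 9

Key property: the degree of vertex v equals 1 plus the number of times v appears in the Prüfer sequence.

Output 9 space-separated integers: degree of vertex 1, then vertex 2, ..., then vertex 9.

Answer: 1 1 1 3 2 3 1 2 2

Derivation:
p_1 = 5: count[5] becomes 1
p_2 = 4: count[4] becomes 1
p_3 = 8: count[8] becomes 1
p_4 = 4: count[4] becomes 2
p_5 = 6: count[6] becomes 1
p_6 = 6: count[6] becomes 2
p_7 = 9: count[9] becomes 1
Degrees (1 + count): deg[1]=1+0=1, deg[2]=1+0=1, deg[3]=1+0=1, deg[4]=1+2=3, deg[5]=1+1=2, deg[6]=1+2=3, deg[7]=1+0=1, deg[8]=1+1=2, deg[9]=1+1=2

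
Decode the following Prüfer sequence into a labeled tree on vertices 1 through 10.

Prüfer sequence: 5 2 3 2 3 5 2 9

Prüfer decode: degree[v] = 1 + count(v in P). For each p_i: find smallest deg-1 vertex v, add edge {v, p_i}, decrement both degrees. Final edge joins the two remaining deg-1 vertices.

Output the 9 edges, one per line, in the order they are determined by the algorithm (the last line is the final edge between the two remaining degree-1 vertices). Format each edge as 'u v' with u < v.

Initial degrees: {1:1, 2:4, 3:3, 4:1, 5:3, 6:1, 7:1, 8:1, 9:2, 10:1}
Step 1: smallest deg-1 vertex = 1, p_1 = 5. Add edge {1,5}. Now deg[1]=0, deg[5]=2.
Step 2: smallest deg-1 vertex = 4, p_2 = 2. Add edge {2,4}. Now deg[4]=0, deg[2]=3.
Step 3: smallest deg-1 vertex = 6, p_3 = 3. Add edge {3,6}. Now deg[6]=0, deg[3]=2.
Step 4: smallest deg-1 vertex = 7, p_4 = 2. Add edge {2,7}. Now deg[7]=0, deg[2]=2.
Step 5: smallest deg-1 vertex = 8, p_5 = 3. Add edge {3,8}. Now deg[8]=0, deg[3]=1.
Step 6: smallest deg-1 vertex = 3, p_6 = 5. Add edge {3,5}. Now deg[3]=0, deg[5]=1.
Step 7: smallest deg-1 vertex = 5, p_7 = 2. Add edge {2,5}. Now deg[5]=0, deg[2]=1.
Step 8: smallest deg-1 vertex = 2, p_8 = 9. Add edge {2,9}. Now deg[2]=0, deg[9]=1.
Final: two remaining deg-1 vertices are 9, 10. Add edge {9,10}.

Answer: 1 5
2 4
3 6
2 7
3 8
3 5
2 5
2 9
9 10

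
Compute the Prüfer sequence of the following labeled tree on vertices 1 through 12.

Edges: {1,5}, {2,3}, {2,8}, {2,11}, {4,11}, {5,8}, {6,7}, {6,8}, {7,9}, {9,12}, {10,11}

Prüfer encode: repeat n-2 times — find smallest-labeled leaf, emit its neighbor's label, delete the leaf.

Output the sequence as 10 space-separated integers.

Answer: 5 2 11 8 11 2 8 6 7 9

Derivation:
Step 1: leaves = {1,3,4,10,12}. Remove smallest leaf 1, emit neighbor 5.
Step 2: leaves = {3,4,5,10,12}. Remove smallest leaf 3, emit neighbor 2.
Step 3: leaves = {4,5,10,12}. Remove smallest leaf 4, emit neighbor 11.
Step 4: leaves = {5,10,12}. Remove smallest leaf 5, emit neighbor 8.
Step 5: leaves = {10,12}. Remove smallest leaf 10, emit neighbor 11.
Step 6: leaves = {11,12}. Remove smallest leaf 11, emit neighbor 2.
Step 7: leaves = {2,12}. Remove smallest leaf 2, emit neighbor 8.
Step 8: leaves = {8,12}. Remove smallest leaf 8, emit neighbor 6.
Step 9: leaves = {6,12}. Remove smallest leaf 6, emit neighbor 7.
Step 10: leaves = {7,12}. Remove smallest leaf 7, emit neighbor 9.
Done: 2 vertices remain (9, 12). Sequence = [5 2 11 8 11 2 8 6 7 9]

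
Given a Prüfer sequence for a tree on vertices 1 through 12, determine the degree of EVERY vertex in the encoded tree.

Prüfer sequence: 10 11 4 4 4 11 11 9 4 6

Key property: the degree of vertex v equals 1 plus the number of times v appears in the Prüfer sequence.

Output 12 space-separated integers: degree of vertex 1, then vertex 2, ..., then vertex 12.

Answer: 1 1 1 5 1 2 1 1 2 2 4 1

Derivation:
p_1 = 10: count[10] becomes 1
p_2 = 11: count[11] becomes 1
p_3 = 4: count[4] becomes 1
p_4 = 4: count[4] becomes 2
p_5 = 4: count[4] becomes 3
p_6 = 11: count[11] becomes 2
p_7 = 11: count[11] becomes 3
p_8 = 9: count[9] becomes 1
p_9 = 4: count[4] becomes 4
p_10 = 6: count[6] becomes 1
Degrees (1 + count): deg[1]=1+0=1, deg[2]=1+0=1, deg[3]=1+0=1, deg[4]=1+4=5, deg[5]=1+0=1, deg[6]=1+1=2, deg[7]=1+0=1, deg[8]=1+0=1, deg[9]=1+1=2, deg[10]=1+1=2, deg[11]=1+3=4, deg[12]=1+0=1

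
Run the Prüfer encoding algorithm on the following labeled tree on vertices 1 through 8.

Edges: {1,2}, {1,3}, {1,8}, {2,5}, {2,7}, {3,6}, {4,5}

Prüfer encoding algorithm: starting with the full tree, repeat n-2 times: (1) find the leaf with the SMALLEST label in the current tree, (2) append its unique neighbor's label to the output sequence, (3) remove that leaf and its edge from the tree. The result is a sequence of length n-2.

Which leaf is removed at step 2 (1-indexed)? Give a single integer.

Step 1: current leaves = {4,6,7,8}. Remove leaf 4 (neighbor: 5).
Step 2: current leaves = {5,6,7,8}. Remove leaf 5 (neighbor: 2).

Answer: 5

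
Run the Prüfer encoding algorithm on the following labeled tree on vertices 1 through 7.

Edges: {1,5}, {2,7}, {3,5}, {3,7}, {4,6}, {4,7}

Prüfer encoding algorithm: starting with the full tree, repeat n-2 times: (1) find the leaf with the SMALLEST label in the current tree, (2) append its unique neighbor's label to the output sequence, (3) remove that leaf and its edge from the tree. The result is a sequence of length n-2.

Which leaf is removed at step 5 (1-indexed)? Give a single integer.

Answer: 6

Derivation:
Step 1: current leaves = {1,2,6}. Remove leaf 1 (neighbor: 5).
Step 2: current leaves = {2,5,6}. Remove leaf 2 (neighbor: 7).
Step 3: current leaves = {5,6}. Remove leaf 5 (neighbor: 3).
Step 4: current leaves = {3,6}. Remove leaf 3 (neighbor: 7).
Step 5: current leaves = {6,7}. Remove leaf 6 (neighbor: 4).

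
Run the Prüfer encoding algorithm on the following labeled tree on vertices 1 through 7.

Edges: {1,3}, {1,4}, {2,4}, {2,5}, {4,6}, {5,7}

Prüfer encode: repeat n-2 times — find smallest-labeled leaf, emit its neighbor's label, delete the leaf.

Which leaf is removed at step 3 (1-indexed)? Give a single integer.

Step 1: current leaves = {3,6,7}. Remove leaf 3 (neighbor: 1).
Step 2: current leaves = {1,6,7}. Remove leaf 1 (neighbor: 4).
Step 3: current leaves = {6,7}. Remove leaf 6 (neighbor: 4).

Answer: 6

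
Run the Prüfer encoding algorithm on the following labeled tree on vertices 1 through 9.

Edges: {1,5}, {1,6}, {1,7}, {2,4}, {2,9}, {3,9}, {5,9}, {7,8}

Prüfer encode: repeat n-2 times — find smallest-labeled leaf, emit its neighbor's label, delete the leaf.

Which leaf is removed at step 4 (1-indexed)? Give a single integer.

Answer: 6

Derivation:
Step 1: current leaves = {3,4,6,8}. Remove leaf 3 (neighbor: 9).
Step 2: current leaves = {4,6,8}. Remove leaf 4 (neighbor: 2).
Step 3: current leaves = {2,6,8}. Remove leaf 2 (neighbor: 9).
Step 4: current leaves = {6,8,9}. Remove leaf 6 (neighbor: 1).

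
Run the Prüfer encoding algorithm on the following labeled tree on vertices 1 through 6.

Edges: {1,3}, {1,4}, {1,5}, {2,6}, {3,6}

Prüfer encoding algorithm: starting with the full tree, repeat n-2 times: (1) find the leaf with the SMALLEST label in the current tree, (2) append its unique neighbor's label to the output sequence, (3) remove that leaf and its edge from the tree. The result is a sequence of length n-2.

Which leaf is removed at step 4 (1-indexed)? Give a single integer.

Answer: 1

Derivation:
Step 1: current leaves = {2,4,5}. Remove leaf 2 (neighbor: 6).
Step 2: current leaves = {4,5,6}. Remove leaf 4 (neighbor: 1).
Step 3: current leaves = {5,6}. Remove leaf 5 (neighbor: 1).
Step 4: current leaves = {1,6}. Remove leaf 1 (neighbor: 3).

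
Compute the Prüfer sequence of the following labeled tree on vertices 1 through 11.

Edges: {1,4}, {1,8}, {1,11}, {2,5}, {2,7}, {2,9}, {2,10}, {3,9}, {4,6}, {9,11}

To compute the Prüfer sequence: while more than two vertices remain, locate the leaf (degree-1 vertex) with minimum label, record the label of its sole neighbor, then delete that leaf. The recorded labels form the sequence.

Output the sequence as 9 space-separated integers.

Step 1: leaves = {3,5,6,7,8,10}. Remove smallest leaf 3, emit neighbor 9.
Step 2: leaves = {5,6,7,8,10}. Remove smallest leaf 5, emit neighbor 2.
Step 3: leaves = {6,7,8,10}. Remove smallest leaf 6, emit neighbor 4.
Step 4: leaves = {4,7,8,10}. Remove smallest leaf 4, emit neighbor 1.
Step 5: leaves = {7,8,10}. Remove smallest leaf 7, emit neighbor 2.
Step 6: leaves = {8,10}. Remove smallest leaf 8, emit neighbor 1.
Step 7: leaves = {1,10}. Remove smallest leaf 1, emit neighbor 11.
Step 8: leaves = {10,11}. Remove smallest leaf 10, emit neighbor 2.
Step 9: leaves = {2,11}. Remove smallest leaf 2, emit neighbor 9.
Done: 2 vertices remain (9, 11). Sequence = [9 2 4 1 2 1 11 2 9]

Answer: 9 2 4 1 2 1 11 2 9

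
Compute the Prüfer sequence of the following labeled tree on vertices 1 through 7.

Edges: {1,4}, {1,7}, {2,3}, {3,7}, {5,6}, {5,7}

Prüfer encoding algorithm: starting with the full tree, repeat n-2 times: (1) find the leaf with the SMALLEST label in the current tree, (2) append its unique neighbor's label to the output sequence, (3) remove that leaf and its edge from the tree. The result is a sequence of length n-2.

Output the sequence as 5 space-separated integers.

Step 1: leaves = {2,4,6}. Remove smallest leaf 2, emit neighbor 3.
Step 2: leaves = {3,4,6}. Remove smallest leaf 3, emit neighbor 7.
Step 3: leaves = {4,6}. Remove smallest leaf 4, emit neighbor 1.
Step 4: leaves = {1,6}. Remove smallest leaf 1, emit neighbor 7.
Step 5: leaves = {6,7}. Remove smallest leaf 6, emit neighbor 5.
Done: 2 vertices remain (5, 7). Sequence = [3 7 1 7 5]

Answer: 3 7 1 7 5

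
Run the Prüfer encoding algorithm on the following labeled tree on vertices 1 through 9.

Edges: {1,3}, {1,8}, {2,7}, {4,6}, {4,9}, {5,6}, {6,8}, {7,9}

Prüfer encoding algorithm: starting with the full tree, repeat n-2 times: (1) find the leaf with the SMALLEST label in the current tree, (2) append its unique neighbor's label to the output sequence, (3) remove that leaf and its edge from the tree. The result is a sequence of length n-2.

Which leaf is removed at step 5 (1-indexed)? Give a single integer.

Answer: 7

Derivation:
Step 1: current leaves = {2,3,5}. Remove leaf 2 (neighbor: 7).
Step 2: current leaves = {3,5,7}. Remove leaf 3 (neighbor: 1).
Step 3: current leaves = {1,5,7}. Remove leaf 1 (neighbor: 8).
Step 4: current leaves = {5,7,8}. Remove leaf 5 (neighbor: 6).
Step 5: current leaves = {7,8}. Remove leaf 7 (neighbor: 9).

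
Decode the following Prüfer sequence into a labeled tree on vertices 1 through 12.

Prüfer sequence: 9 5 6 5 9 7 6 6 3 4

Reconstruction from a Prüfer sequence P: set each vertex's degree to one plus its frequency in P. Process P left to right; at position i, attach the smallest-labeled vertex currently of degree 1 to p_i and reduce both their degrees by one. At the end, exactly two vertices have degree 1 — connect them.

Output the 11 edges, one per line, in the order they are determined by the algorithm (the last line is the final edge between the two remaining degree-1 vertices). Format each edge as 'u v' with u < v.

Initial degrees: {1:1, 2:1, 3:2, 4:2, 5:3, 6:4, 7:2, 8:1, 9:3, 10:1, 11:1, 12:1}
Step 1: smallest deg-1 vertex = 1, p_1 = 9. Add edge {1,9}. Now deg[1]=0, deg[9]=2.
Step 2: smallest deg-1 vertex = 2, p_2 = 5. Add edge {2,5}. Now deg[2]=0, deg[5]=2.
Step 3: smallest deg-1 vertex = 8, p_3 = 6. Add edge {6,8}. Now deg[8]=0, deg[6]=3.
Step 4: smallest deg-1 vertex = 10, p_4 = 5. Add edge {5,10}. Now deg[10]=0, deg[5]=1.
Step 5: smallest deg-1 vertex = 5, p_5 = 9. Add edge {5,9}. Now deg[5]=0, deg[9]=1.
Step 6: smallest deg-1 vertex = 9, p_6 = 7. Add edge {7,9}. Now deg[9]=0, deg[7]=1.
Step 7: smallest deg-1 vertex = 7, p_7 = 6. Add edge {6,7}. Now deg[7]=0, deg[6]=2.
Step 8: smallest deg-1 vertex = 11, p_8 = 6. Add edge {6,11}. Now deg[11]=0, deg[6]=1.
Step 9: smallest deg-1 vertex = 6, p_9 = 3. Add edge {3,6}. Now deg[6]=0, deg[3]=1.
Step 10: smallest deg-1 vertex = 3, p_10 = 4. Add edge {3,4}. Now deg[3]=0, deg[4]=1.
Final: two remaining deg-1 vertices are 4, 12. Add edge {4,12}.

Answer: 1 9
2 5
6 8
5 10
5 9
7 9
6 7
6 11
3 6
3 4
4 12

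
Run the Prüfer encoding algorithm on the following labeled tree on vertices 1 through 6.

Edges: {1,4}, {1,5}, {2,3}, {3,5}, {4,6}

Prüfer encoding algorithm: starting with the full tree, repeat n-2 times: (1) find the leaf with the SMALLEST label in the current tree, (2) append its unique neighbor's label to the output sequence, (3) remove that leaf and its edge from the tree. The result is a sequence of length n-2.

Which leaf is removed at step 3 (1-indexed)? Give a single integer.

Step 1: current leaves = {2,6}. Remove leaf 2 (neighbor: 3).
Step 2: current leaves = {3,6}. Remove leaf 3 (neighbor: 5).
Step 3: current leaves = {5,6}. Remove leaf 5 (neighbor: 1).

Answer: 5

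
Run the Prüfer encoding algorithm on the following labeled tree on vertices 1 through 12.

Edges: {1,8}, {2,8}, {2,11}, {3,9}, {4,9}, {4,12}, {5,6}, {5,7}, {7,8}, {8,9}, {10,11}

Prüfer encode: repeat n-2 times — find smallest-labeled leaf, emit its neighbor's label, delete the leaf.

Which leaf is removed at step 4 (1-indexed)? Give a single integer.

Step 1: current leaves = {1,3,6,10,12}. Remove leaf 1 (neighbor: 8).
Step 2: current leaves = {3,6,10,12}. Remove leaf 3 (neighbor: 9).
Step 3: current leaves = {6,10,12}. Remove leaf 6 (neighbor: 5).
Step 4: current leaves = {5,10,12}. Remove leaf 5 (neighbor: 7).

Answer: 5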